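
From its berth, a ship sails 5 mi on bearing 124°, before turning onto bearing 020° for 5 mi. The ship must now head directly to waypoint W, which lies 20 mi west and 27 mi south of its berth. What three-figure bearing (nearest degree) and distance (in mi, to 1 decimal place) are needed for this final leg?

222°, 38.8 mi

Leg 1 (124°, 5 mi): east 5 sin 124° = 4.15, north 5 cos 124° = -2.80
Leg 2 (020°, 5 mi): east 5 sin 20° = 1.71, north 5 cos 20° = 4.70
Current position: (5.86, 1.90). Target: (-20, -27). Remaining: Δeast = -25.86, Δnorth = -28.90.
Bearing = atan2(-25.86, -28.90) mod 360° = 221.81°; distance = √((-25.86)² + (-28.90)²) = 38.780 mi.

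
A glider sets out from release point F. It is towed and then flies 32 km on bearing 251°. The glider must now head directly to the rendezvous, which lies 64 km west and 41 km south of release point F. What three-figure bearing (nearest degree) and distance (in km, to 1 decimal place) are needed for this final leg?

228°, 45.5 km

Leg 1 (251°, 32 km): east 32 sin 251° = -30.26, north 32 cos 251° = -10.42
Current position: (-30.26, -10.42). Target: (-64, -41). Remaining: Δeast = -33.74, Δnorth = -30.58.
Bearing = atan2(-33.74, -30.58) mod 360° = 227.81°; distance = √((-33.74)² + (-30.58)²) = 45.540 km.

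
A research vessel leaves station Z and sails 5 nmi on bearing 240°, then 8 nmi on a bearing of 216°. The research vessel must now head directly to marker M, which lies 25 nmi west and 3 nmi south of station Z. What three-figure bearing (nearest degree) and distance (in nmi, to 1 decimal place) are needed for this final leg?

291°, 17.0 nmi

Leg 1 (240°, 5 nmi): east 5 sin 240° = -4.33, north 5 cos 240° = -2.50
Leg 2 (216°, 8 nmi): east 8 sin 216° = -4.70, north 8 cos 216° = -6.47
Current position: (-9.03, -8.97). Target: (-25, -3). Remaining: Δeast = -15.97, Δnorth = 5.97.
Bearing = atan2(-15.97, 5.97) mod 360° = 290.51°; distance = √((-15.97)² + (5.97)²) = 17.048 nmi.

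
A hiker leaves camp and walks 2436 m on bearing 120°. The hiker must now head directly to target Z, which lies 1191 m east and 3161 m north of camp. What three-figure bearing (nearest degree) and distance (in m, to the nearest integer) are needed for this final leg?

348°, 4474 m

Leg 1 (120°, 2436 m): east 2436 sin 120° = 2109.64, north 2436 cos 120° = -1218.00
Current position: (2109.64, -1218.00). Target: (1191, 3161). Remaining: Δeast = -918.64, Δnorth = 4379.00.
Bearing = atan2(-918.64, 4379.00) mod 360° = 348.15°; distance = √((-918.64)² + (4379.00)²) = 4474.320 m.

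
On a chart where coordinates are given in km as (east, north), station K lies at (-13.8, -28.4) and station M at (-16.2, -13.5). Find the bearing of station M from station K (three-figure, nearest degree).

351°

Δeast = -16.2 − -13.8 = -2.40; Δnorth = -13.5 − -28.4 = 14.90.
Bearing = atan2(Δeast, Δnorth) mod 360° = 350.85° ≈ 351°.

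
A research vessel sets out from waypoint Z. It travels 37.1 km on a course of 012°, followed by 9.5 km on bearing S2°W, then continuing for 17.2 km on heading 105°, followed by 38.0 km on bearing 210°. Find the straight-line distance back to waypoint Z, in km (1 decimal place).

Leg 1 (012°, 37.1 km): east 37.1 sin 12° = 7.71, north 37.1 cos 12° = 36.29
Leg 2 (S2°W, 9.5 km): east 9.5 sin 182° = -0.33, north 9.5 cos 182° = -9.49
Leg 3 (105°, 17.2 km): east 17.2 sin 105° = 16.61, north 17.2 cos 105° = -4.45
Leg 4 (210°, 38.0 km): east 38.0 sin 210° = -19.00, north 38.0 cos 210° = -32.91
Net: 5.00 east, -10.57 north. Distance = √((5.00)² + (-10.57)²) = 11.687 km.

11.7 km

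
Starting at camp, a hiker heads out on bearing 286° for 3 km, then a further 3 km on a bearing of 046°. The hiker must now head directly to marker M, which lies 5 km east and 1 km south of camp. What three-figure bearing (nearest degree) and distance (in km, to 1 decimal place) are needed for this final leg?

124°, 6.9 km

Leg 1 (286°, 3 km): east 3 sin 286° = -2.88, north 3 cos 286° = 0.83
Leg 2 (046°, 3 km): east 3 sin 46° = 2.16, north 3 cos 46° = 2.08
Current position: (-0.73, 2.91). Target: (5, -1). Remaining: Δeast = 5.73, Δnorth = -3.91.
Bearing = atan2(5.73, -3.91) mod 360° = 124.33°; distance = √((5.73)² + (-3.91)²) = 6.934 km.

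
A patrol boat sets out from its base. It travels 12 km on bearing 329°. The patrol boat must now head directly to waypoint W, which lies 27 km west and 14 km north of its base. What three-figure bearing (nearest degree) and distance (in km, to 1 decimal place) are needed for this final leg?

280°, 21.1 km

Leg 1 (329°, 12 km): east 12 sin 329° = -6.18, north 12 cos 329° = 10.29
Current position: (-6.18, 10.29). Target: (-27, 14). Remaining: Δeast = -20.82, Δnorth = 3.71.
Bearing = atan2(-20.82, 3.71) mod 360° = 280.11°; distance = √((-20.82)² + (3.71)²) = 21.148 km.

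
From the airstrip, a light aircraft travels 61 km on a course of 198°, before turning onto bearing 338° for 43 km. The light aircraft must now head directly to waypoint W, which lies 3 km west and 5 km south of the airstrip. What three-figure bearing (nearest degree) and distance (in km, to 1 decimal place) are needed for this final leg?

068°, 34.6 km

Leg 1 (198°, 61 km): east 61 sin 198° = -18.85, north 61 cos 198° = -58.01
Leg 2 (338°, 43 km): east 43 sin 338° = -16.11, north 43 cos 338° = 39.87
Current position: (-34.96, -18.15). Target: (-3, -5). Remaining: Δeast = 31.96, Δnorth = 13.15.
Bearing = atan2(31.96, 13.15) mod 360° = 67.64°; distance = √((31.96)² + (13.15)²) = 34.556 km.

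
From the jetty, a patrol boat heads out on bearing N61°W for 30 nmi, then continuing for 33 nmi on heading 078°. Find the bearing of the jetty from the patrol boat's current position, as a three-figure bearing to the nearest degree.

196°

Leg 1 (N61°W, 30 nmi): east 30 sin 299° = -26.24, north 30 cos 299° = 14.54
Leg 2 (078°, 33 nmi): east 33 sin 78° = 32.28, north 33 cos 78° = 6.86
Net displacement: 6.04 east, 21.41 north. Direction back to start is (-6.04, -21.41): bearing = atan2(-6.04, -21.41) mod 360° = 195.76° ≈ 196°.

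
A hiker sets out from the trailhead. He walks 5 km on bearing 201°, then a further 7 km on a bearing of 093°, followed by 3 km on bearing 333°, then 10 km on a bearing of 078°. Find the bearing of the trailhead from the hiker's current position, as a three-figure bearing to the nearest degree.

Leg 1 (201°, 5 km): east 5 sin 201° = -1.79, north 5 cos 201° = -4.67
Leg 2 (093°, 7 km): east 7 sin 93° = 6.99, north 7 cos 93° = -0.37
Leg 3 (333°, 3 km): east 3 sin 333° = -1.36, north 3 cos 333° = 2.67
Leg 4 (078°, 10 km): east 10 sin 78° = 9.78, north 10 cos 78° = 2.08
Net displacement: 13.62 east, -0.28 north. Direction back to start is (-13.62, 0.28): bearing = atan2(-13.62, 0.28) mod 360° = 271.19° ≈ 271°.

271°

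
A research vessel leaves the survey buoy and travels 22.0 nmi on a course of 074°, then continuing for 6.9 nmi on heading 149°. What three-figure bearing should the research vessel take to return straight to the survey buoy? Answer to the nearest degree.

Leg 1 (074°, 22.0 nmi): east 22.0 sin 74° = 21.15, north 22.0 cos 74° = 6.06
Leg 2 (149°, 6.9 nmi): east 6.9 sin 149° = 3.55, north 6.9 cos 149° = -5.91
Net displacement: 24.70 east, 0.15 north. Direction back to start is (-24.70, -0.15): bearing = atan2(-24.70, -0.15) mod 360° = 269.65° ≈ 270°.

270°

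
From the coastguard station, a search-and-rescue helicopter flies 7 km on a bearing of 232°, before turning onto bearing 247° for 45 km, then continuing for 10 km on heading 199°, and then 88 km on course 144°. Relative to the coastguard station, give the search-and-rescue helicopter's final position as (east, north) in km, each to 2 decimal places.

(1.53, -102.54)

Leg 1 (232°, 7 km): east 7 sin 232° = -5.52, north 7 cos 232° = -4.31
Leg 2 (247°, 45 km): east 45 sin 247° = -41.42, north 45 cos 247° = -17.58
Leg 3 (199°, 10 km): east 10 sin 199° = -3.26, north 10 cos 199° = -9.46
Leg 4 (144°, 88 km): east 88 sin 144° = 51.73, north 88 cos 144° = -71.19
Summing: 1.53 km east, -102.54 km north → (1.53, -102.54).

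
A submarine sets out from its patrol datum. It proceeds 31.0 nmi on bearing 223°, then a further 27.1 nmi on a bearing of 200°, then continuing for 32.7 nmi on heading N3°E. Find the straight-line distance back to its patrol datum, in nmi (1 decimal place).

32.6 nmi

Leg 1 (223°, 31.0 nmi): east 31.0 sin 223° = -21.14, north 31.0 cos 223° = -22.67
Leg 2 (200°, 27.1 nmi): east 27.1 sin 200° = -9.27, north 27.1 cos 200° = -25.47
Leg 3 (N3°E, 32.7 nmi): east 32.7 sin 3° = 1.71, north 32.7 cos 3° = 32.66
Net: -28.70 east, -15.48 north. Distance = √((-28.70)² + (-15.48)²) = 32.609 nmi.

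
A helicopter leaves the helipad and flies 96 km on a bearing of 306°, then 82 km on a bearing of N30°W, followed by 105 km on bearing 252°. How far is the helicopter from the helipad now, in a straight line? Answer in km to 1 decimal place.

238.3 km

Leg 1 (306°, 96 km): east 96 sin 306° = -77.67, north 96 cos 306° = 56.43
Leg 2 (N30°W, 82 km): east 82 sin 330° = -41.00, north 82 cos 330° = 71.01
Leg 3 (252°, 105 km): east 105 sin 252° = -99.86, north 105 cos 252° = -32.45
Net: -218.53 east, 94.99 north. Distance = √((-218.53)² + (94.99)²) = 238.281 km.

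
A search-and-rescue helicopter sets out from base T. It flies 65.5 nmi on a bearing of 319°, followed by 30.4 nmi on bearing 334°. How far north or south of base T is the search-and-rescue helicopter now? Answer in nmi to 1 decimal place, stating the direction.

76.8 nmi north

Leg 1 (319°, 65.5 nmi): east 65.5 sin 319° = -42.97, north 65.5 cos 319° = 49.43
Leg 2 (334°, 30.4 nmi): east 30.4 sin 334° = -13.33, north 30.4 cos 334° = 27.32
Net north component: 76.76 nmi.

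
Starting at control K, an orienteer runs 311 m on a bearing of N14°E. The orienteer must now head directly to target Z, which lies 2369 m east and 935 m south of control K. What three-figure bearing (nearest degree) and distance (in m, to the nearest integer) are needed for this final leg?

Leg 1 (N14°E, 311 m): east 311 sin 14° = 75.24, north 311 cos 14° = 301.76
Current position: (75.24, 301.76). Target: (2369, -935). Remaining: Δeast = 2293.76, Δnorth = -1236.76.
Bearing = atan2(2293.76, -1236.76) mod 360° = 118.33°; distance = √((2293.76)² + (-1236.76)²) = 2605.940 m.

118°, 2606 m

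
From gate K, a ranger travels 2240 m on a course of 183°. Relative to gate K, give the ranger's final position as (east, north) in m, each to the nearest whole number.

Leg 1 (183°, 2240 m): east 2240 sin 183° = -117.23, north 2240 cos 183° = -2236.93
Summing: -117.23 m east, -2236.93 m north → (-117, -2237).

(-117, -2237)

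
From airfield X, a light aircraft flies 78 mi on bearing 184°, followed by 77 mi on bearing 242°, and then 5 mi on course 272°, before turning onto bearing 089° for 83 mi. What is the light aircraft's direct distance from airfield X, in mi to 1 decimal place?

Leg 1 (184°, 78 mi): east 78 sin 184° = -5.44, north 78 cos 184° = -77.81
Leg 2 (242°, 77 mi): east 77 sin 242° = -67.99, north 77 cos 242° = -36.15
Leg 3 (272°, 5 mi): east 5 sin 272° = -5.00, north 5 cos 272° = 0.17
Leg 4 (089°, 83 mi): east 83 sin 89° = 82.99, north 83 cos 89° = 1.45
Net: 4.56 east, -112.34 north. Distance = √((4.56)² + (-112.34)²) = 112.429 mi.

112.4 mi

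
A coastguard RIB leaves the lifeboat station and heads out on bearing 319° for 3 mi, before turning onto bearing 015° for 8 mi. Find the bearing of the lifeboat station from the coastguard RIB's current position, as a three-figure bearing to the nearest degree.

181°

Leg 1 (319°, 3 mi): east 3 sin 319° = -1.97, north 3 cos 319° = 2.26
Leg 2 (015°, 8 mi): east 8 sin 15° = 2.07, north 8 cos 15° = 7.73
Net displacement: 0.10 east, 9.99 north. Direction back to start is (-0.10, -9.99): bearing = atan2(-0.10, -9.99) mod 360° = 180.59° ≈ 181°.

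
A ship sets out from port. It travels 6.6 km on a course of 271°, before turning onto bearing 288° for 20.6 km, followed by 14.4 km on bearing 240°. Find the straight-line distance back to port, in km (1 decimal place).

Leg 1 (271°, 6.6 km): east 6.6 sin 271° = -6.60, north 6.6 cos 271° = 0.12
Leg 2 (288°, 20.6 km): east 20.6 sin 288° = -19.59, north 20.6 cos 288° = 6.37
Leg 3 (240°, 14.4 km): east 14.4 sin 240° = -12.47, north 14.4 cos 240° = -7.20
Net: -38.66 east, -0.72 north. Distance = √((-38.66)² + (-0.72)²) = 38.668 km.

38.7 km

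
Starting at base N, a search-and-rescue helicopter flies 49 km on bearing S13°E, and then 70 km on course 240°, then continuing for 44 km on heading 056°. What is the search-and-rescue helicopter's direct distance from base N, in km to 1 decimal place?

Leg 1 (S13°E, 49 km): east 49 sin 167° = 11.02, north 49 cos 167° = -47.74
Leg 2 (240°, 70 km): east 70 sin 240° = -60.62, north 70 cos 240° = -35.00
Leg 3 (056°, 44 km): east 44 sin 56° = 36.48, north 44 cos 56° = 24.60
Net: -13.12 east, -58.14 north. Distance = √((-13.12)² + (-58.14)²) = 59.602 km.

59.6 km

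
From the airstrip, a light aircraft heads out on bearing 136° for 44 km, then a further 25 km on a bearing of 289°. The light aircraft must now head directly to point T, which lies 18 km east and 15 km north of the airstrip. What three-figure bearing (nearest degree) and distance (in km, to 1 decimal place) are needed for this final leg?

Leg 1 (136°, 44 km): east 44 sin 136° = 30.56, north 44 cos 136° = -31.65
Leg 2 (289°, 25 km): east 25 sin 289° = -23.64, north 25 cos 289° = 8.14
Current position: (6.93, -23.51). Target: (18, 15). Remaining: Δeast = 11.07, Δnorth = 38.51.
Bearing = atan2(11.07, 38.51) mod 360° = 16.04°; distance = √((11.07)² + (38.51)²) = 40.072 km.

016°, 40.1 km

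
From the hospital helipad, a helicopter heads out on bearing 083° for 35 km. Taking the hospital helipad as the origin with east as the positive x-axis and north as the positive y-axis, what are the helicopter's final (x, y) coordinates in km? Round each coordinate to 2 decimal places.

(34.74, 4.27)

Leg 1 (083°, 35 km): east 35 sin 83° = 34.74, north 35 cos 83° = 4.27
Summing: 34.74 km east, 4.27 km north → (34.74, 4.27).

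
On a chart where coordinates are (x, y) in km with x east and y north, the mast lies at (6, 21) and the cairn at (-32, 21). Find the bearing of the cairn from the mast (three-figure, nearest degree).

270°

Δeast = -32 − 6 = -38.00; Δnorth = 21 − 21 = 0.00.
Bearing = atan2(Δeast, Δnorth) mod 360° = 270.00° ≈ 270°.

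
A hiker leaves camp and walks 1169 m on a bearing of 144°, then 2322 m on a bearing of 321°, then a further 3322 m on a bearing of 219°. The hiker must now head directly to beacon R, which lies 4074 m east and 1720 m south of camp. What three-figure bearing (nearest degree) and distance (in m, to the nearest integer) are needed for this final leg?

Leg 1 (144°, 1169 m): east 1169 sin 144° = 687.12, north 1169 cos 144° = -945.74
Leg 2 (321°, 2322 m): east 2322 sin 321° = -1461.28, north 2322 cos 321° = 1804.53
Leg 3 (219°, 3322 m): east 3322 sin 219° = -2090.60, north 3322 cos 219° = -2581.68
Current position: (-2864.76, -1722.89). Target: (4074, -1720). Remaining: Δeast = 6938.76, Δnorth = 2.89.
Bearing = atan2(6938.76, 2.89) mod 360° = 89.98°; distance = √((6938.76)² + (2.89)²) = 6938.764 m.

090°, 6939 m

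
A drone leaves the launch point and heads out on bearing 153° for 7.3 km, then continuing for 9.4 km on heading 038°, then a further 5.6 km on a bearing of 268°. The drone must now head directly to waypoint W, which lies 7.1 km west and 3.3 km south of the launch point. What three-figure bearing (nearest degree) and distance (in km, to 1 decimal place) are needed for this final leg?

249°, 11.3 km

Leg 1 (153°, 7.3 km): east 7.3 sin 153° = 3.31, north 7.3 cos 153° = -6.50
Leg 2 (038°, 9.4 km): east 9.4 sin 38° = 5.79, north 9.4 cos 38° = 7.41
Leg 3 (268°, 5.6 km): east 5.6 sin 268° = -5.60, north 5.6 cos 268° = -0.20
Current position: (3.50, 0.71). Target: (-7.1, -3.3). Remaining: Δeast = -10.60, Δnorth = -4.01.
Bearing = atan2(-10.60, -4.01) mod 360° = 249.30°; distance = √((-10.60)² + (-4.01)²) = 11.337 km.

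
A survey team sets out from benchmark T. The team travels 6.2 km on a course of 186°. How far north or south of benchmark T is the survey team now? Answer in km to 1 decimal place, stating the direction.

6.2 km south

Leg 1 (186°, 6.2 km): east 6.2 sin 186° = -0.65, north 6.2 cos 186° = -6.17
Net north component: -6.17 km.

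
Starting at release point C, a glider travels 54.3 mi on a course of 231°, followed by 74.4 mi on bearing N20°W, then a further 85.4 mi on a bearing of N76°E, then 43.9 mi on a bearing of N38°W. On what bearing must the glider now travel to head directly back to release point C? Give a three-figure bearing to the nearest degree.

Leg 1 (231°, 54.3 mi): east 54.3 sin 231° = -42.20, north 54.3 cos 231° = -34.17
Leg 2 (N20°W, 74.4 mi): east 74.4 sin 340° = -25.45, north 74.4 cos 340° = 69.91
Leg 3 (N76°E, 85.4 mi): east 85.4 sin 76° = 82.86, north 85.4 cos 76° = 20.66
Leg 4 (N38°W, 43.9 mi): east 43.9 sin 322° = -27.03, north 43.9 cos 322° = 34.59
Net displacement: -11.81 east, 90.99 north. Direction back to start is (11.81, -90.99): bearing = atan2(11.81, -90.99) mod 360° = 172.61° ≈ 173°.

173°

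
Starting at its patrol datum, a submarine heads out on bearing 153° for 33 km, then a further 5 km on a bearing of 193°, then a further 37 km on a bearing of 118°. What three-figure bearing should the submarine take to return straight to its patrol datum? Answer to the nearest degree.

318°

Leg 1 (153°, 33 km): east 33 sin 153° = 14.98, north 33 cos 153° = -29.40
Leg 2 (193°, 5 km): east 5 sin 193° = -1.12, north 5 cos 193° = -4.87
Leg 3 (118°, 37 km): east 37 sin 118° = 32.67, north 37 cos 118° = -17.37
Net displacement: 46.53 east, -51.65 north. Direction back to start is (-46.53, 51.65): bearing = atan2(-46.53, 51.65) mod 360° = 317.99° ≈ 318°.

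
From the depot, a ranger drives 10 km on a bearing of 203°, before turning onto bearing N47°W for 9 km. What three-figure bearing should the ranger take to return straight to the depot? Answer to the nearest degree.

074°

Leg 1 (203°, 10 km): east 10 sin 203° = -3.91, north 10 cos 203° = -9.21
Leg 2 (N47°W, 9 km): east 9 sin 313° = -6.58, north 9 cos 313° = 6.14
Net displacement: -10.49 east, -3.07 north. Direction back to start is (10.49, 3.07): bearing = atan2(10.49, 3.07) mod 360° = 73.70° ≈ 074°.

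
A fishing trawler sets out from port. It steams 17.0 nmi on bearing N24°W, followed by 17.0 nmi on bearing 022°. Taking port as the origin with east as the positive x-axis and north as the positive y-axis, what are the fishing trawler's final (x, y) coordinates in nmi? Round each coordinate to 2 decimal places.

(-0.55, 31.29)

Leg 1 (N24°W, 17.0 nmi): east 17.0 sin 336° = -6.91, north 17.0 cos 336° = 15.53
Leg 2 (022°, 17.0 nmi): east 17.0 sin 22° = 6.37, north 17.0 cos 22° = 15.76
Summing: -0.55 nmi east, 31.29 nmi north → (-0.55, 31.29).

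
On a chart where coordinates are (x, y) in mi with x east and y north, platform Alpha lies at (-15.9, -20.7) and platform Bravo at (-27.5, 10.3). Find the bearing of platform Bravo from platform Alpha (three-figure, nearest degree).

Δeast = -27.5 − -15.9 = -11.60; Δnorth = 10.3 − -20.7 = 31.00.
Bearing = atan2(Δeast, Δnorth) mod 360° = 339.48° ≈ 339°.

339°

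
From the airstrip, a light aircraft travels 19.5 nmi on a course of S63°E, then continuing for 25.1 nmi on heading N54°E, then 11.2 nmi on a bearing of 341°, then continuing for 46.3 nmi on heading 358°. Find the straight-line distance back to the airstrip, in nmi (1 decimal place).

Leg 1 (S63°E, 19.5 nmi): east 19.5 sin 117° = 17.37, north 19.5 cos 117° = -8.85
Leg 2 (N54°E, 25.1 nmi): east 25.1 sin 54° = 20.31, north 25.1 cos 54° = 14.75
Leg 3 (341°, 11.2 nmi): east 11.2 sin 341° = -3.65, north 11.2 cos 341° = 10.59
Leg 4 (358°, 46.3 nmi): east 46.3 sin 358° = -1.62, north 46.3 cos 358° = 46.27
Net: 32.42 east, 62.76 north. Distance = √((32.42)² + (62.76)²) = 70.640 nmi.

70.6 nmi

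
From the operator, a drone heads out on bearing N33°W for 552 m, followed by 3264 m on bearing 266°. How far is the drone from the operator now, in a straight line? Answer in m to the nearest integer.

3564 m

Leg 1 (N33°W, 552 m): east 552 sin 327° = -300.64, north 552 cos 327° = 462.95
Leg 2 (266°, 3264 m): east 3264 sin 266° = -3256.05, north 3264 cos 266° = -227.69
Net: -3556.69 east, 235.26 north. Distance = √((-3556.69)² + (235.26)²) = 3564.462 m.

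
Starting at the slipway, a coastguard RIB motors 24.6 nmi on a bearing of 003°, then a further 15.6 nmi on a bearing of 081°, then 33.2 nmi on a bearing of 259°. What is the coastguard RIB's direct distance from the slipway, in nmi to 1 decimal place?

Leg 1 (003°, 24.6 nmi): east 24.6 sin 3° = 1.29, north 24.6 cos 3° = 24.57
Leg 2 (081°, 15.6 nmi): east 15.6 sin 81° = 15.41, north 15.6 cos 81° = 2.44
Leg 3 (259°, 33.2 nmi): east 33.2 sin 259° = -32.59, north 33.2 cos 259° = -6.33
Net: -15.89 east, 20.67 north. Distance = √((-15.89)² + (20.67)²) = 26.076 nmi.

26.1 nmi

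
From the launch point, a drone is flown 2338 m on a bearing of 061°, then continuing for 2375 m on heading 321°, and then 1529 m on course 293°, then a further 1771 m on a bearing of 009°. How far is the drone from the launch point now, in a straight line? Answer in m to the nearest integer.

Leg 1 (061°, 2338 m): east 2338 sin 61° = 2044.86, north 2338 cos 61° = 1133.48
Leg 2 (321°, 2375 m): east 2375 sin 321° = -1494.64, north 2375 cos 321° = 1845.72
Leg 3 (293°, 1529 m): east 1529 sin 293° = -1407.45, north 1529 cos 293° = 597.43
Leg 4 (009°, 1771 m): east 1771 sin 9° = 277.05, north 1771 cos 9° = 1749.20
Net: -580.18 east, 5325.83 north. Distance = √((-580.18)² + (5325.83)²) = 5357.339 m.

5357 m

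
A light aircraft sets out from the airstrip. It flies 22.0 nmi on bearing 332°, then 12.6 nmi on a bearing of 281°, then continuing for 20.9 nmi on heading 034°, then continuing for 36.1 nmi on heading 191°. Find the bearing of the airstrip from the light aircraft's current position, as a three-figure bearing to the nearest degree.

Leg 1 (332°, 22.0 nmi): east 22.0 sin 332° = -10.33, north 22.0 cos 332° = 19.42
Leg 2 (281°, 12.6 nmi): east 12.6 sin 281° = -12.37, north 12.6 cos 281° = 2.40
Leg 3 (034°, 20.9 nmi): east 20.9 sin 34° = 11.69, north 20.9 cos 34° = 17.33
Leg 4 (191°, 36.1 nmi): east 36.1 sin 191° = -6.89, north 36.1 cos 191° = -35.44
Net displacement: -17.90 east, 3.72 north. Direction back to start is (17.90, -3.72): bearing = atan2(17.90, -3.72) mod 360° = 101.74° ≈ 102°.

102°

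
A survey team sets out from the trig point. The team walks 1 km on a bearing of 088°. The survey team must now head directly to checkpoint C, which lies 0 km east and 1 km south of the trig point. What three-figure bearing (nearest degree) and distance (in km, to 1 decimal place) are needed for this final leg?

224°, 1.4 km

Leg 1 (088°, 1 km): east 1 sin 88° = 1.00, north 1 cos 88° = 0.03
Current position: (1.00, 0.03). Target: (0, -1). Remaining: Δeast = -1.00, Δnorth = -1.03.
Bearing = atan2(-1.00, -1.03) mod 360° = 224.00°; distance = √((-1.00)² + (-1.03)²) = 1.439 km.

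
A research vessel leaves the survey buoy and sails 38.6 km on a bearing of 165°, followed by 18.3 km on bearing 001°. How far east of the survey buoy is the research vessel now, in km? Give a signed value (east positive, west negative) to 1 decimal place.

10.3 km

Leg 1 (165°, 38.6 km): east 38.6 sin 165° = 9.99, north 38.6 cos 165° = -37.28
Leg 2 (001°, 18.3 km): east 18.3 sin 1° = 0.32, north 18.3 cos 1° = 18.30
Net east component: 10.31 km.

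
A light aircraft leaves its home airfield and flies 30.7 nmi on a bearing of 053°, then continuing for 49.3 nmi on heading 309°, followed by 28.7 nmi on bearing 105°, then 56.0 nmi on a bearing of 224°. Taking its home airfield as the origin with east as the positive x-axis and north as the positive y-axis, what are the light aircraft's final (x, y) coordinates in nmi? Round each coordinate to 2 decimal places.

(-24.97, 1.79)

Leg 1 (053°, 30.7 nmi): east 30.7 sin 53° = 24.52, north 30.7 cos 53° = 18.48
Leg 2 (309°, 49.3 nmi): east 49.3 sin 309° = -38.31, north 49.3 cos 309° = 31.03
Leg 3 (105°, 28.7 nmi): east 28.7 sin 105° = 27.72, north 28.7 cos 105° = -7.43
Leg 4 (224°, 56.0 nmi): east 56.0 sin 224° = -38.90, north 56.0 cos 224° = -40.28
Summing: -24.97 nmi east, 1.79 nmi north → (-24.97, 1.79).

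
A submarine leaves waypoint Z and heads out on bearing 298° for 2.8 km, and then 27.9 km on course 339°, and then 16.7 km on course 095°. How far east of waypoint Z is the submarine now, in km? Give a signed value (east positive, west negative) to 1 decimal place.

Leg 1 (298°, 2.8 km): east 2.8 sin 298° = -2.47, north 2.8 cos 298° = 1.31
Leg 2 (339°, 27.9 km): east 27.9 sin 339° = -10.00, north 27.9 cos 339° = 26.05
Leg 3 (095°, 16.7 km): east 16.7 sin 95° = 16.64, north 16.7 cos 95° = -1.46
Net east component: 4.17 km.

4.2 km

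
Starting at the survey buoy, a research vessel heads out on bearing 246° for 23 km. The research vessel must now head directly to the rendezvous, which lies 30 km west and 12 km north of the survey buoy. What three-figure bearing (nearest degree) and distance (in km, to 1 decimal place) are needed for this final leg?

Leg 1 (246°, 23 km): east 23 sin 246° = -21.01, north 23 cos 246° = -9.35
Current position: (-21.01, -9.35). Target: (-30, 12). Remaining: Δeast = -8.99, Δnorth = 21.35.
Bearing = atan2(-8.99, 21.35) mod 360° = 337.17°; distance = √((-8.99)² + (21.35)²) = 23.170 km.

337°, 23.2 km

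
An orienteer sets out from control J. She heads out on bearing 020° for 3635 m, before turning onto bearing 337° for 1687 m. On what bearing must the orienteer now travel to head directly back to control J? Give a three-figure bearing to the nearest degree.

187°

Leg 1 (020°, 3635 m): east 3635 sin 20° = 1243.24, north 3635 cos 20° = 3415.78
Leg 2 (337°, 1687 m): east 1687 sin 337° = -659.16, north 1687 cos 337° = 1552.89
Net displacement: 584.08 east, 4968.67 north. Direction back to start is (-584.08, -4968.67): bearing = atan2(-584.08, -4968.67) mod 360° = 186.70° ≈ 187°.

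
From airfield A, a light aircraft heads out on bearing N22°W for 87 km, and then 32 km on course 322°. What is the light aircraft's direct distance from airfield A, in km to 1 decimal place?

118.1 km

Leg 1 (N22°W, 87 km): east 87 sin 338° = -32.59, north 87 cos 338° = 80.66
Leg 2 (322°, 32 km): east 32 sin 322° = -19.70, north 32 cos 322° = 25.22
Net: -52.29 east, 105.88 north. Distance = √((-52.29)² + (105.88)²) = 118.090 km.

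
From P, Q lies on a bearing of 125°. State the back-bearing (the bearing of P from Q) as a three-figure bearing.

Back-bearing = 125° + 180° = 305°.

305°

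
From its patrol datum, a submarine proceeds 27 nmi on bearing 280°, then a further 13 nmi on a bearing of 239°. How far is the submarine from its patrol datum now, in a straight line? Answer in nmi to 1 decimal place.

Leg 1 (280°, 27 nmi): east 27 sin 280° = -26.59, north 27 cos 280° = 4.69
Leg 2 (239°, 13 nmi): east 13 sin 239° = -11.14, north 13 cos 239° = -6.70
Net: -37.73 east, -2.01 north. Distance = √((-37.73)² + (-2.01)²) = 37.786 nmi.

37.8 nmi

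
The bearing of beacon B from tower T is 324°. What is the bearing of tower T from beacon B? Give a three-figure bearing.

144°

Back-bearing = 324° − 180° = 144°.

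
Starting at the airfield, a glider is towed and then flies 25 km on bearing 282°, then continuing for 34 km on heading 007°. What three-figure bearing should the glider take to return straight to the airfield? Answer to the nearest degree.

Leg 1 (282°, 25 km): east 25 sin 282° = -24.45, north 25 cos 282° = 5.20
Leg 2 (007°, 34 km): east 34 sin 7° = 4.14, north 34 cos 7° = 33.75
Net displacement: -20.31 east, 38.94 north. Direction back to start is (20.31, -38.94): bearing = atan2(20.31, -38.94) mod 360° = 152.46° ≈ 152°.

152°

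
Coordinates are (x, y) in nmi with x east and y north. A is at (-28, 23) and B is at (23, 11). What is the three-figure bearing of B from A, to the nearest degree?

Δeast = 23 − -28 = 51.00; Δnorth = 11 − 23 = -12.00.
Bearing = atan2(Δeast, Δnorth) mod 360° = 103.24° ≈ 103°.

103°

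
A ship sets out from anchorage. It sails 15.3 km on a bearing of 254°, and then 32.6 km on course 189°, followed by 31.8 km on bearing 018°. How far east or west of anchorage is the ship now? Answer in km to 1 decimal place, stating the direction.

Leg 1 (254°, 15.3 km): east 15.3 sin 254° = -14.71, north 15.3 cos 254° = -4.22
Leg 2 (189°, 32.6 km): east 32.6 sin 189° = -5.10, north 32.6 cos 189° = -32.20
Leg 3 (018°, 31.8 km): east 31.8 sin 18° = 9.83, north 31.8 cos 18° = 30.24
Net east component: -9.98 km.

10.0 km west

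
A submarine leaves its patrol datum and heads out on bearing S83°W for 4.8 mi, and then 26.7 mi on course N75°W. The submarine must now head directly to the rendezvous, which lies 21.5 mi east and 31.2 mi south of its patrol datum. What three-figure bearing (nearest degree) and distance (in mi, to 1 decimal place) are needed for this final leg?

Leg 1 (S83°W, 4.8 mi): east 4.8 sin 263° = -4.76, north 4.8 cos 263° = -0.58
Leg 2 (N75°W, 26.7 mi): east 26.7 sin 285° = -25.79, north 26.7 cos 285° = 6.91
Current position: (-30.55, 6.33). Target: (21.5, -31.2). Remaining: Δeast = 52.05, Δnorth = -37.53.
Bearing = atan2(52.05, -37.53) mod 360° = 125.79°; distance = √((52.05)² + (-37.53)²) = 64.170 mi.

126°, 64.2 mi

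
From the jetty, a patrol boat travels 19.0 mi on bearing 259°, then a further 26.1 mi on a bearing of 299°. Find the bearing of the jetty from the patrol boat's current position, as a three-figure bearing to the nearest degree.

Leg 1 (259°, 19.0 mi): east 19.0 sin 259° = -18.65, north 19.0 cos 259° = -3.63
Leg 2 (299°, 26.1 mi): east 26.1 sin 299° = -22.83, north 26.1 cos 299° = 12.65
Net displacement: -41.48 east, 9.03 north. Direction back to start is (41.48, -9.03): bearing = atan2(41.48, -9.03) mod 360° = 102.28° ≈ 102°.

102°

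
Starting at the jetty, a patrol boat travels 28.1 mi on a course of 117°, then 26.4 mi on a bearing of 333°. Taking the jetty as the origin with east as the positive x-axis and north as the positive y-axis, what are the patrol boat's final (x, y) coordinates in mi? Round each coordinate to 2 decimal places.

(13.05, 10.77)

Leg 1 (117°, 28.1 mi): east 28.1 sin 117° = 25.04, north 28.1 cos 117° = -12.76
Leg 2 (333°, 26.4 mi): east 26.4 sin 333° = -11.99, north 26.4 cos 333° = 23.52
Summing: 13.05 mi east, 10.77 mi north → (13.05, 10.77).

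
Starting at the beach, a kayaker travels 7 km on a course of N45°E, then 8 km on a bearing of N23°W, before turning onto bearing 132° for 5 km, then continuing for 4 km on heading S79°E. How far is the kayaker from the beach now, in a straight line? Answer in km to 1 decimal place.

Leg 1 (N45°E, 7 km): east 7 sin 45° = 4.95, north 7 cos 45° = 4.95
Leg 2 (N23°W, 8 km): east 8 sin 337° = -3.13, north 8 cos 337° = 7.36
Leg 3 (132°, 5 km): east 5 sin 132° = 3.72, north 5 cos 132° = -3.35
Leg 4 (S79°E, 4 km): east 4 sin 101° = 3.93, north 4 cos 101° = -0.76
Net: 9.47 east, 8.20 north. Distance = √((9.47)² + (8.20)²) = 12.527 km.

12.5 km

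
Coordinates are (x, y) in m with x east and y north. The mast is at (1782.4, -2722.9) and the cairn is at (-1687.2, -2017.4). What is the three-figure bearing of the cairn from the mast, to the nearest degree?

281°

Δeast = -1687.2 − 1782.4 = -3469.60; Δnorth = -2017.4 − -2722.9 = 705.50.
Bearing = atan2(Δeast, Δnorth) mod 360° = 281.49° ≈ 281°.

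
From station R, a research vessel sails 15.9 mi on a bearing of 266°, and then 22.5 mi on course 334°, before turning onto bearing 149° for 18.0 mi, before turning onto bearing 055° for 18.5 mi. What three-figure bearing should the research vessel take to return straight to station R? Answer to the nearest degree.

175°

Leg 1 (266°, 15.9 mi): east 15.9 sin 266° = -15.86, north 15.9 cos 266° = -1.11
Leg 2 (334°, 22.5 mi): east 22.5 sin 334° = -9.86, north 22.5 cos 334° = 20.22
Leg 3 (149°, 18.0 mi): east 18.0 sin 149° = 9.27, north 18.0 cos 149° = -15.43
Leg 4 (055°, 18.5 mi): east 18.5 sin 55° = 15.15, north 18.5 cos 55° = 10.61
Net displacement: -1.30 east, 14.30 north. Direction back to start is (1.30, -14.30): bearing = atan2(1.30, -14.30) mod 360° = 174.81° ≈ 175°.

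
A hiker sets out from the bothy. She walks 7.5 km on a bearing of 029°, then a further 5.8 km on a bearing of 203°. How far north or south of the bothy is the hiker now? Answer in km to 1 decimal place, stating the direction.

1.2 km north

Leg 1 (029°, 7.5 km): east 7.5 sin 29° = 3.64, north 7.5 cos 29° = 6.56
Leg 2 (203°, 5.8 km): east 5.8 sin 203° = -2.27, north 5.8 cos 203° = -5.34
Net north component: 1.22 km.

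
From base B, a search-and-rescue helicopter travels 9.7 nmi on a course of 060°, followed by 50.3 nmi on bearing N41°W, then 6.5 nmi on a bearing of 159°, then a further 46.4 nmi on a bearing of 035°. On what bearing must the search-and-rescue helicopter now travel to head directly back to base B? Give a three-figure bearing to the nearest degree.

183°

Leg 1 (060°, 9.7 nmi): east 9.7 sin 60° = 8.40, north 9.7 cos 60° = 4.85
Leg 2 (N41°W, 50.3 nmi): east 50.3 sin 319° = -33.00, north 50.3 cos 319° = 37.96
Leg 3 (159°, 6.5 nmi): east 6.5 sin 159° = 2.33, north 6.5 cos 159° = -6.07
Leg 4 (035°, 46.4 nmi): east 46.4 sin 35° = 26.61, north 46.4 cos 35° = 38.01
Net displacement: 4.34 east, 74.75 north. Direction back to start is (-4.34, -74.75): bearing = atan2(-4.34, -74.75) mod 360° = 183.33° ≈ 183°.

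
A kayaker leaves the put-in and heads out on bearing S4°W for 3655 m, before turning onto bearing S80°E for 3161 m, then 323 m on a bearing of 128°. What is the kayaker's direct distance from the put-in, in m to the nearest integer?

Leg 1 (S4°W, 3655 m): east 3655 sin 184° = -254.96, north 3655 cos 184° = -3646.10
Leg 2 (S80°E, 3161 m): east 3161 sin 100° = 3112.98, north 3161 cos 100° = -548.90
Leg 3 (128°, 323 m): east 323 sin 128° = 254.53, north 323 cos 128° = -198.86
Net: 3112.54 east, -4393.86 north. Distance = √((3112.54)² + (-4393.86)²) = 5384.600 m.

5385 m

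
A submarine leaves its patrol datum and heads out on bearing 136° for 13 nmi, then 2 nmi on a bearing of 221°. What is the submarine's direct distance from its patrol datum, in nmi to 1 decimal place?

Leg 1 (136°, 13 nmi): east 13 sin 136° = 9.03, north 13 cos 136° = -9.35
Leg 2 (221°, 2 nmi): east 2 sin 221° = -1.31, north 2 cos 221° = -1.51
Net: 7.72 east, -10.86 north. Distance = √((7.72)² + (-10.86)²) = 13.324 nmi.

13.3 nmi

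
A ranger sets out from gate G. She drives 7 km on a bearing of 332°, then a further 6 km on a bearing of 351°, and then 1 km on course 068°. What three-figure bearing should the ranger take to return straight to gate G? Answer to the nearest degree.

Leg 1 (332°, 7 km): east 7 sin 332° = -3.29, north 7 cos 332° = 6.18
Leg 2 (351°, 6 km): east 6 sin 351° = -0.94, north 6 cos 351° = 5.93
Leg 3 (068°, 1 km): east 1 sin 68° = 0.93, north 1 cos 68° = 0.37
Net displacement: -3.30 east, 12.48 north. Direction back to start is (3.30, -12.48): bearing = atan2(3.30, -12.48) mod 360° = 165.20° ≈ 165°.

165°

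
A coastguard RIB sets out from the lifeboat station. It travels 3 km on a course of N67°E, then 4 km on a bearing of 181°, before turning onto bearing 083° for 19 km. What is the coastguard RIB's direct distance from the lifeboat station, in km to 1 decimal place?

21.6 km

Leg 1 (N67°E, 3 km): east 3 sin 67° = 2.76, north 3 cos 67° = 1.17
Leg 2 (181°, 4 km): east 4 sin 181° = -0.07, north 4 cos 181° = -4.00
Leg 3 (083°, 19 km): east 19 sin 83° = 18.86, north 19 cos 83° = 2.32
Net: 21.55 east, -0.51 north. Distance = √((21.55)² + (-0.51)²) = 21.556 km.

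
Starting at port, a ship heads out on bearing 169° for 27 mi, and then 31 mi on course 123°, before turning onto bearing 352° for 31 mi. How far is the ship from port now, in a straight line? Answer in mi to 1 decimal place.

Leg 1 (169°, 27 mi): east 27 sin 169° = 5.15, north 27 cos 169° = -26.50
Leg 2 (123°, 31 mi): east 31 sin 123° = 26.00, north 31 cos 123° = -16.88
Leg 3 (352°, 31 mi): east 31 sin 352° = -4.31, north 31 cos 352° = 30.70
Net: 26.84 east, -12.69 north. Distance = √((26.84)² + (-12.69)²) = 29.685 mi.

29.7 mi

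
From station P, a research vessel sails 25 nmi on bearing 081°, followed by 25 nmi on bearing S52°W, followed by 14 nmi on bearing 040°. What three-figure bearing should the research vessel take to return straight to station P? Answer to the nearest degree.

Leg 1 (081°, 25 nmi): east 25 sin 81° = 24.69, north 25 cos 81° = 3.91
Leg 2 (S52°W, 25 nmi): east 25 sin 232° = -19.70, north 25 cos 232° = -15.39
Leg 3 (040°, 14 nmi): east 14 sin 40° = 9.00, north 14 cos 40° = 10.72
Net displacement: 13.99 east, -0.76 north. Direction back to start is (-13.99, 0.76): bearing = atan2(-13.99, 0.76) mod 360° = 273.09° ≈ 273°.

273°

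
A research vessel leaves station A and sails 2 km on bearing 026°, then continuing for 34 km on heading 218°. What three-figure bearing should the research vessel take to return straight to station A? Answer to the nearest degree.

039°

Leg 1 (026°, 2 km): east 2 sin 26° = 0.88, north 2 cos 26° = 1.80
Leg 2 (218°, 34 km): east 34 sin 218° = -20.93, north 34 cos 218° = -26.79
Net displacement: -20.06 east, -24.99 north. Direction back to start is (20.06, 24.99): bearing = atan2(20.06, 24.99) mod 360° = 38.74° ≈ 039°.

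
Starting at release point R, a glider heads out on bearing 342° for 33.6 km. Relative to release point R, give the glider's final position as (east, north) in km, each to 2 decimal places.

(-10.38, 31.96)

Leg 1 (342°, 33.6 km): east 33.6 sin 342° = -10.38, north 33.6 cos 342° = 31.96
Summing: -10.38 km east, 31.96 km north → (-10.38, 31.96).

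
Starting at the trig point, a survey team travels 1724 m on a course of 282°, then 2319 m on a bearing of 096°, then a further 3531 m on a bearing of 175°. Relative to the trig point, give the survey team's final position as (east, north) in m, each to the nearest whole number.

Leg 1 (282°, 1724 m): east 1724 sin 282° = -1686.33, north 1724 cos 282° = 358.44
Leg 2 (096°, 2319 m): east 2319 sin 96° = 2306.30, north 2319 cos 96° = -242.40
Leg 3 (175°, 3531 m): east 3531 sin 175° = 307.75, north 3531 cos 175° = -3517.56
Summing: 927.72 m east, -3401.53 m north → (928, -3402).

(928, -3402)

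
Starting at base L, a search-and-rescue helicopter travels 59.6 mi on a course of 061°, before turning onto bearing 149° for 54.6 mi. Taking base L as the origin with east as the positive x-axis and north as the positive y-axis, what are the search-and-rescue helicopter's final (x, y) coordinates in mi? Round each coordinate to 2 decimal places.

Leg 1 (061°, 59.6 mi): east 59.6 sin 61° = 52.13, north 59.6 cos 61° = 28.89
Leg 2 (149°, 54.6 mi): east 54.6 sin 149° = 28.12, north 54.6 cos 149° = -46.80
Summing: 80.25 mi east, -17.91 mi north → (80.25, -17.91).

(80.25, -17.91)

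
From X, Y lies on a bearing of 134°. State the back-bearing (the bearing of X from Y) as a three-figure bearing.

Back-bearing = 134° + 180° = 314°.

314°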